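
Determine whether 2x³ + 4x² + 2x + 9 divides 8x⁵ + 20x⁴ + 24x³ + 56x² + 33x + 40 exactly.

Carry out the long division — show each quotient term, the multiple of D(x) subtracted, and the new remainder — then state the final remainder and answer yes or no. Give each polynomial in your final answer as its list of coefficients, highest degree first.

Step 1: lead(8x⁵ + 20x⁴ + 24x³ + 56x² + 33x + 40) ÷ lead(D) = 8x⁵ ÷ 2x³ = 4x². Subtract (4x²)·D = 8x⁵ + 16x⁴ + 8x³ + 36x². Remainder: 4x⁴ + 16x³ + 20x² + 33x + 40.
Step 2: lead(4x⁴ + 16x³ + 20x² + 33x + 40) ÷ lead(D) = 4x⁴ ÷ 2x³ = 2x. Subtract (2x)·D = 4x⁴ + 8x³ + 4x² + 18x. Remainder: 8x³ + 16x² + 15x + 40.
Step 3: lead(8x³ + 16x² + 15x + 40) ÷ lead(D) = 8x³ ÷ 2x³ = 4. Subtract (4)·D = 8x³ + 16x² + 8x + 36. Remainder: 7x + 4.

R = [7, 4], so D(x) is not a factor of P(x). no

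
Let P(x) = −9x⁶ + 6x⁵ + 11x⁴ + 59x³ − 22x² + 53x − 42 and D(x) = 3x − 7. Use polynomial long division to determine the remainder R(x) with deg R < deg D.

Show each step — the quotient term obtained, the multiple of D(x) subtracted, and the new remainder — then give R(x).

R(x) = 0

Step 1: lead(−9x⁶ + 6x⁵ + 11x⁴ + 59x³ − 22x² + 53x − 42) ÷ lead(D) = −9x⁶ ÷ 3x = −3x⁵. Subtract (−3x⁵)·D = −9x⁶ + 21x⁵. Remainder: −15x⁵ + 11x⁴ + 59x³ − 22x² + 53x − 42.
Step 2: lead(−15x⁵ + 11x⁴ + 59x³ − 22x² + 53x − 42) ÷ lead(D) = −15x⁵ ÷ 3x = −5x⁴. Subtract (−5x⁴)·D = −15x⁵ + 35x⁴. Remainder: −24x⁴ + 59x³ − 22x² + 53x − 42.
Step 3: lead(−24x⁴ + 59x³ − 22x² + 53x − 42) ÷ lead(D) = −24x⁴ ÷ 3x = −8x³. Subtract (−8x³)·D = −24x⁴ + 56x³. Remainder: 3x³ − 22x² + 53x − 42.
Step 4: lead(3x³ − 22x² + 53x − 42) ÷ lead(D) = 3x³ ÷ 3x = x². Subtract (x²)·D = 3x³ − 7x². Remainder: −15x² + 53x − 42.
Step 5: lead(−15x² + 53x − 42) ÷ lead(D) = −15x² ÷ 3x = −5x. Subtract (−5x)·D = −15x² + 35x. Remainder: 18x − 42.
Step 6: lead(18x − 42) ÷ lead(D) = 18x ÷ 3x = 6. Subtract (6)·D = 18x − 42. Remainder: 0.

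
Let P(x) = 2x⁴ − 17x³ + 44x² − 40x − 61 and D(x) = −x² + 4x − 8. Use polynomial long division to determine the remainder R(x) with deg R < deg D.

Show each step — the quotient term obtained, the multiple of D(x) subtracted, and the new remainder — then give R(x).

Step 1: lead(2x⁴ − 17x³ + 44x² − 40x − 61) ÷ lead(D) = 2x⁴ ÷ −x² = −2x². Subtract (−2x²)·D = 2x⁴ − 8x³ + 16x². Remainder: −9x³ + 28x² − 40x − 61.
Step 2: lead(−9x³ + 28x² − 40x − 61) ÷ lead(D) = −9x³ ÷ −x² = 9x. Subtract (9x)·D = −9x³ + 36x² − 72x. Remainder: −8x² + 32x − 61.
Step 3: lead(−8x² + 32x − 61) ÷ lead(D) = −8x² ÷ −x² = 8. Subtract (8)·D = −8x² + 32x − 64. Remainder: 3.

R(x) = 3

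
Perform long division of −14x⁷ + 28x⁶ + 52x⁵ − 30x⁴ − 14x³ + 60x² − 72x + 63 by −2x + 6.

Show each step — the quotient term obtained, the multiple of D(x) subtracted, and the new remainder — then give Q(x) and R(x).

Step 1: lead(−14x⁷ + 28x⁶ + 52x⁵ − 30x⁴ − 14x³ + 60x² − 72x + 63) ÷ lead(D) = −14x⁷ ÷ −2x = 7x⁶. Subtract (7x⁶)·D = −14x⁷ + 42x⁶. Remainder: −14x⁶ + 52x⁵ − 30x⁴ − 14x³ + 60x² − 72x + 63.
Step 2: lead(−14x⁶ + 52x⁵ − 30x⁴ − 14x³ + 60x² − 72x + 63) ÷ lead(D) = −14x⁶ ÷ −2x = 7x⁵. Subtract (7x⁵)·D = −14x⁶ + 42x⁵. Remainder: 10x⁵ − 30x⁴ − 14x³ + 60x² − 72x + 63.
Step 3: lead(10x⁵ − 30x⁴ − 14x³ + 60x² − 72x + 63) ÷ lead(D) = 10x⁵ ÷ −2x = −5x⁴. Subtract (−5x⁴)·D = 10x⁵ − 30x⁴. Remainder: −14x³ + 60x² − 72x + 63.
Step 4: lead(−14x³ + 60x² − 72x + 63) ÷ lead(D) = −14x³ ÷ −2x = 7x². Subtract (7x²)·D = −14x³ + 42x². Remainder: 18x² − 72x + 63.
Step 5: lead(18x² − 72x + 63) ÷ lead(D) = 18x² ÷ −2x = −9x. Subtract (−9x)·D = 18x² − 54x. Remainder: −18x + 63.
Step 6: lead(−18x + 63) ÷ lead(D) = −18x ÷ −2x = 9. Subtract (9)·D = −18x + 54. Remainder: 9.

Q(x) = 7x⁶ + 7x⁵ − 5x⁴ + 7x² − 9x + 9; R(x) = 9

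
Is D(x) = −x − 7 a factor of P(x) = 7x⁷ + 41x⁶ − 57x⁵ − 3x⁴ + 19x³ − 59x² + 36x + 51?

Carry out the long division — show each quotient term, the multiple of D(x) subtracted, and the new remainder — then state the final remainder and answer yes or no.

Step 1: lead(7x⁷ + 41x⁶ − 57x⁵ − 3x⁴ + 19x³ − 59x² + 36x + 51) ÷ lead(D) = 7x⁷ ÷ −x = −7x⁶. Subtract (−7x⁶)·D = 7x⁷ + 49x⁶. Remainder: −8x⁶ − 57x⁵ − 3x⁴ + 19x³ − 59x² + 36x + 51.
Step 2: lead(−8x⁶ − 57x⁵ − 3x⁴ + 19x³ − 59x² + 36x + 51) ÷ lead(D) = −8x⁶ ÷ −x = 8x⁵. Subtract (8x⁵)·D = −8x⁶ − 56x⁵. Remainder: −x⁵ − 3x⁴ + 19x³ − 59x² + 36x + 51.
Step 3: lead(−x⁵ − 3x⁴ + 19x³ − 59x² + 36x + 51) ÷ lead(D) = −x⁵ ÷ −x = x⁴. Subtract (x⁴)·D = −x⁵ − 7x⁴. Remainder: 4x⁴ + 19x³ − 59x² + 36x + 51.
Step 4: lead(4x⁴ + 19x³ − 59x² + 36x + 51) ÷ lead(D) = 4x⁴ ÷ −x = −4x³. Subtract (−4x³)·D = 4x⁴ + 28x³. Remainder: −9x³ − 59x² + 36x + 51.
Step 5: lead(−9x³ − 59x² + 36x + 51) ÷ lead(D) = −9x³ ÷ −x = 9x². Subtract (9x²)·D = −9x³ − 63x². Remainder: 4x² + 36x + 51.
Step 6: lead(4x² + 36x + 51) ÷ lead(D) = 4x² ÷ −x = −4x. Subtract (−4x)·D = 4x² + 28x. Remainder: 8x + 51.
Step 7: lead(8x + 51) ÷ lead(D) = 8x ÷ −x = −8. Subtract (−8)·D = 8x + 56. Remainder: −5.

R(x) = −5, so D(x) is not a factor of P(x). no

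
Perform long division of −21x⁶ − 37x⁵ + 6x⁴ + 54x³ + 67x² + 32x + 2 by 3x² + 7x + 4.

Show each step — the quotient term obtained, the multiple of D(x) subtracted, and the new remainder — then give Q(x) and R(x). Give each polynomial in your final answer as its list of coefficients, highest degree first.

Step 1: lead(−21x⁶ − 37x⁵ + 6x⁴ + 54x³ + 67x² + 32x + 2) ÷ lead(D) = −21x⁶ ÷ 3x² = −7x⁴. Subtract (−7x⁴)·D = −21x⁶ − 49x⁵ − 28x⁴. Remainder: 12x⁵ + 34x⁴ + 54x³ + 67x² + 32x + 2.
Step 2: lead(12x⁵ + 34x⁴ + 54x³ + 67x² + 32x + 2) ÷ lead(D) = 12x⁵ ÷ 3x² = 4x³. Subtract (4x³)·D = 12x⁵ + 28x⁴ + 16x³. Remainder: 6x⁴ + 38x³ + 67x² + 32x + 2.
Step 3: lead(6x⁴ + 38x³ + 67x² + 32x + 2) ÷ lead(D) = 6x⁴ ÷ 3x² = 2x². Subtract (2x²)·D = 6x⁴ + 14x³ + 8x². Remainder: 24x³ + 59x² + 32x + 2.
Step 4: lead(24x³ + 59x² + 32x + 2) ÷ lead(D) = 24x³ ÷ 3x² = 8x. Subtract (8x)·D = 24x³ + 56x² + 32x. Remainder: 3x² + 2.
Step 5: lead(3x² + 2) ÷ lead(D) = 3x² ÷ 3x² = 1. Subtract (1)·D = 3x² + 7x + 4. Remainder: −7x − 2.

Q = [-7, 4, 2, 8, 1]; R = [-7, -2]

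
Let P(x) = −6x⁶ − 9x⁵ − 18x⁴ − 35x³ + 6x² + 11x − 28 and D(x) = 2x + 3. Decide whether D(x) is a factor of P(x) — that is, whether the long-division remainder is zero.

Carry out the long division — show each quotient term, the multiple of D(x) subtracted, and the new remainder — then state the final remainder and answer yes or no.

R(x) = −4, so D(x) is not a factor of P(x). no

Step 1: lead(−6x⁶ − 9x⁵ − 18x⁴ − 35x³ + 6x² + 11x − 28) ÷ lead(D) = −6x⁶ ÷ 2x = −3x⁵. Subtract (−3x⁵)·D = −6x⁶ − 9x⁵. Remainder: −18x⁴ − 35x³ + 6x² + 11x − 28.
Step 2: lead(−18x⁴ − 35x³ + 6x² + 11x − 28) ÷ lead(D) = −18x⁴ ÷ 2x = −9x³. Subtract (−9x³)·D = −18x⁴ − 27x³. Remainder: −8x³ + 6x² + 11x − 28.
Step 3: lead(−8x³ + 6x² + 11x − 28) ÷ lead(D) = −8x³ ÷ 2x = −4x². Subtract (−4x²)·D = −8x³ − 12x². Remainder: 18x² + 11x − 28.
Step 4: lead(18x² + 11x − 28) ÷ lead(D) = 18x² ÷ 2x = 9x. Subtract (9x)·D = 18x² + 27x. Remainder: −16x − 28.
Step 5: lead(−16x − 28) ÷ lead(D) = −16x ÷ 2x = −8. Subtract (−8)·D = −16x − 24. Remainder: −4.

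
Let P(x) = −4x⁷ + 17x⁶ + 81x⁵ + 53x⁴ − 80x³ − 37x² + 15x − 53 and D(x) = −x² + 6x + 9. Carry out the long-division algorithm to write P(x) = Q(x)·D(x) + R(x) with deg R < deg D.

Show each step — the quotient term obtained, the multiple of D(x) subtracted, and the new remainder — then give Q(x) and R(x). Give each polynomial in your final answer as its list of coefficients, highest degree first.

Step 1: lead(−4x⁷ + 17x⁶ + 81x⁵ + 53x⁴ − 80x³ − 37x² + 15x − 53) ÷ lead(D) = −4x⁷ ÷ −x² = 4x⁵. Subtract (4x⁵)·D = −4x⁷ + 24x⁶ + 36x⁵. Remainder: −7x⁶ + 45x⁵ + 53x⁴ − 80x³ − 37x² + 15x − 53.
Step 2: lead(−7x⁶ + 45x⁵ + 53x⁴ − 80x³ − 37x² + 15x − 53) ÷ lead(D) = −7x⁶ ÷ −x² = 7x⁴. Subtract (7x⁴)·D = −7x⁶ + 42x⁵ + 63x⁴. Remainder: 3x⁵ − 10x⁴ − 80x³ − 37x² + 15x − 53.
Step 3: lead(3x⁵ − 10x⁴ − 80x³ − 37x² + 15x − 53) ÷ lead(D) = 3x⁵ ÷ −x² = −3x³. Subtract (−3x³)·D = 3x⁵ − 18x⁴ − 27x³. Remainder: 8x⁴ − 53x³ − 37x² + 15x − 53.
Step 4: lead(8x⁴ − 53x³ − 37x² + 15x − 53) ÷ lead(D) = 8x⁴ ÷ −x² = −8x². Subtract (−8x²)·D = 8x⁴ − 48x³ − 72x². Remainder: −5x³ + 35x² + 15x − 53.
Step 5: lead(−5x³ + 35x² + 15x − 53) ÷ lead(D) = −5x³ ÷ −x² = 5x. Subtract (5x)·D = −5x³ + 30x² + 45x. Remainder: 5x² − 30x − 53.
Step 6: lead(5x² − 30x − 53) ÷ lead(D) = 5x² ÷ −x² = −5. Subtract (−5)·D = 5x² − 30x − 45. Remainder: −8.

Q = [4, 7, -3, -8, 5, -5]; R = [-8]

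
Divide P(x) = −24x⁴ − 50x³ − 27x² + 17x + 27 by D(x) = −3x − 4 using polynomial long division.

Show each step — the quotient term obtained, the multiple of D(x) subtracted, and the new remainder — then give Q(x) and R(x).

Step 1: lead(−24x⁴ − 50x³ − 27x² + 17x + 27) ÷ lead(D) = −24x⁴ ÷ −3x = 8x³. Subtract (8x³)·D = −24x⁴ − 32x³. Remainder: −18x³ − 27x² + 17x + 27.
Step 2: lead(−18x³ − 27x² + 17x + 27) ÷ lead(D) = −18x³ ÷ −3x = 6x². Subtract (6x²)·D = −18x³ − 24x². Remainder: −3x² + 17x + 27.
Step 3: lead(−3x² + 17x + 27) ÷ lead(D) = −3x² ÷ −3x = x. Subtract (x)·D = −3x² − 4x. Remainder: 21x + 27.
Step 4: lead(21x + 27) ÷ lead(D) = 21x ÷ −3x = −7. Subtract (−7)·D = 21x + 28. Remainder: −1.

Q(x) = 8x³ + 6x² + x − 7; R(x) = −1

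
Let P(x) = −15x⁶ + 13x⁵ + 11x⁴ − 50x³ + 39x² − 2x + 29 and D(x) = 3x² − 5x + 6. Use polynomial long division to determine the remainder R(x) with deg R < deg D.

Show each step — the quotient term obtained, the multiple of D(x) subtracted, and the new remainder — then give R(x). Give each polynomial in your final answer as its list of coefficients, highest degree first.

R = [5]

Step 1: lead(−15x⁶ + 13x⁵ + 11x⁴ − 50x³ + 39x² − 2x + 29) ÷ lead(D) = −15x⁶ ÷ 3x² = −5x⁴. Subtract (−5x⁴)·D = −15x⁶ + 25x⁵ − 30x⁴. Remainder: −12x⁵ + 41x⁴ − 50x³ + 39x² − 2x + 29.
Step 2: lead(−12x⁵ + 41x⁴ − 50x³ + 39x² − 2x + 29) ÷ lead(D) = −12x⁵ ÷ 3x² = −4x³. Subtract (−4x³)·D = −12x⁵ + 20x⁴ − 24x³. Remainder: 21x⁴ − 26x³ + 39x² − 2x + 29.
Step 3: lead(21x⁴ − 26x³ + 39x² − 2x + 29) ÷ lead(D) = 21x⁴ ÷ 3x² = 7x². Subtract (7x²)·D = 21x⁴ − 35x³ + 42x². Remainder: 9x³ − 3x² − 2x + 29.
Step 4: lead(9x³ − 3x² − 2x + 29) ÷ lead(D) = 9x³ ÷ 3x² = 3x. Subtract (3x)·D = 9x³ − 15x² + 18x. Remainder: 12x² − 20x + 29.
Step 5: lead(12x² − 20x + 29) ÷ lead(D) = 12x² ÷ 3x² = 4. Subtract (4)·D = 12x² − 20x + 24. Remainder: 5.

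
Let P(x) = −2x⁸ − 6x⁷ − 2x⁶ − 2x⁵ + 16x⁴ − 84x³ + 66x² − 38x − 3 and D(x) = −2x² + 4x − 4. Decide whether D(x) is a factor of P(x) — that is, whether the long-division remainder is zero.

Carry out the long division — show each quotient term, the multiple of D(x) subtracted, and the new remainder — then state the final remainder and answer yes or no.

R(x) = −2x − 7, so D(x) is not a factor of P(x). no

Step 1: lead(−2x⁸ − 6x⁷ − 2x⁶ − 2x⁵ + 16x⁴ − 84x³ + 66x² − 38x − 3) ÷ lead(D) = −2x⁸ ÷ −2x² = x⁶. Subtract (x⁶)·D = −2x⁸ + 4x⁷ − 4x⁶. Remainder: −10x⁷ + 2x⁶ − 2x⁵ + 16x⁴ − 84x³ + 66x² − 38x − 3.
Step 2: lead(−10x⁷ + 2x⁶ − 2x⁵ + 16x⁴ − 84x³ + 66x² − 38x − 3) ÷ lead(D) = −10x⁷ ÷ −2x² = 5x⁵. Subtract (5x⁵)·D = −10x⁷ + 20x⁶ − 20x⁵. Remainder: −18x⁶ + 18x⁵ + 16x⁴ − 84x³ + 66x² − 38x − 3.
Step 3: lead(−18x⁶ + 18x⁵ + 16x⁴ − 84x³ + 66x² − 38x − 3) ÷ lead(D) = −18x⁶ ÷ −2x² = 9x⁴. Subtract (9x⁴)·D = −18x⁶ + 36x⁵ − 36x⁴. Remainder: −18x⁵ + 52x⁴ − 84x³ + 66x² − 38x − 3.
Step 4: lead(−18x⁵ + 52x⁴ − 84x³ + 66x² − 38x − 3) ÷ lead(D) = −18x⁵ ÷ −2x² = 9x³. Subtract (9x³)·D = −18x⁵ + 36x⁴ − 36x³. Remainder: 16x⁴ − 48x³ + 66x² − 38x − 3.
Step 5: lead(16x⁴ − 48x³ + 66x² − 38x − 3) ÷ lead(D) = 16x⁴ ÷ −2x² = −8x². Subtract (−8x²)·D = 16x⁴ − 32x³ + 32x². Remainder: −16x³ + 34x² − 38x − 3.
Step 6: lead(−16x³ + 34x² − 38x − 3) ÷ lead(D) = −16x³ ÷ −2x² = 8x. Subtract (8x)·D = −16x³ + 32x² − 32x. Remainder: 2x² − 6x − 3.
Step 7: lead(2x² − 6x − 3) ÷ lead(D) = 2x² ÷ −2x² = −1. Subtract (−1)·D = 2x² − 4x + 4. Remainder: −2x − 7.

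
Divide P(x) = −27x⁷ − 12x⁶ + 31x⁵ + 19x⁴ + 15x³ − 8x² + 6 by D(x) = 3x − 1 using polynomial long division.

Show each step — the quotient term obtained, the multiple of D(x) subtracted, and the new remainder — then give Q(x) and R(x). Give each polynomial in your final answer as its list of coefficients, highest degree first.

Step 1: lead(−27x⁷ − 12x⁶ + 31x⁵ + 19x⁴ + 15x³ − 8x² + 6) ÷ lead(D) = −27x⁷ ÷ 3x = −9x⁶. Subtract (−9x⁶)·D = −27x⁷ + 9x⁶. Remainder: −21x⁶ + 31x⁵ + 19x⁴ + 15x³ − 8x² + 6.
Step 2: lead(−21x⁶ + 31x⁵ + 19x⁴ + 15x³ − 8x² + 6) ÷ lead(D) = −21x⁶ ÷ 3x = −7x⁵. Subtract (−7x⁵)·D = −21x⁶ + 7x⁵. Remainder: 24x⁵ + 19x⁴ + 15x³ − 8x² + 6.
Step 3: lead(24x⁵ + 19x⁴ + 15x³ − 8x² + 6) ÷ lead(D) = 24x⁵ ÷ 3x = 8x⁴. Subtract (8x⁴)·D = 24x⁵ − 8x⁴. Remainder: 27x⁴ + 15x³ − 8x² + 6.
Step 4: lead(27x⁴ + 15x³ − 8x² + 6) ÷ lead(D) = 27x⁴ ÷ 3x = 9x³. Subtract (9x³)·D = 27x⁴ − 9x³. Remainder: 24x³ − 8x² + 6.
Step 5: lead(24x³ − 8x² + 6) ÷ lead(D) = 24x³ ÷ 3x = 8x². Subtract (8x²)·D = 24x³ − 8x². Remainder: 6.

Q = [-9, -7, 8, 9, 8, 0, 0]; R = [6]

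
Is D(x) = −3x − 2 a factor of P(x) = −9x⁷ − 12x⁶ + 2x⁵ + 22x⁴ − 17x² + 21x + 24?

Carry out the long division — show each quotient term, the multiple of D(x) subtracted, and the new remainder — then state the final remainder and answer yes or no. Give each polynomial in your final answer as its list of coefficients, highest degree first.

R = [6], so D(x) is not a factor of P(x). no

Step 1: lead(−9x⁷ − 12x⁶ + 2x⁵ + 22x⁴ − 17x² + 21x + 24) ÷ lead(D) = −9x⁷ ÷ −3x = 3x⁶. Subtract (3x⁶)·D = −9x⁷ − 6x⁶. Remainder: −6x⁶ + 2x⁵ + 22x⁴ − 17x² + 21x + 24.
Step 2: lead(−6x⁶ + 2x⁵ + 22x⁴ − 17x² + 21x + 24) ÷ lead(D) = −6x⁶ ÷ −3x = 2x⁵. Subtract (2x⁵)·D = −6x⁶ − 4x⁵. Remainder: 6x⁵ + 22x⁴ − 17x² + 21x + 24.
Step 3: lead(6x⁵ + 22x⁴ − 17x² + 21x + 24) ÷ lead(D) = 6x⁵ ÷ −3x = −2x⁴. Subtract (−2x⁴)·D = 6x⁵ + 4x⁴. Remainder: 18x⁴ − 17x² + 21x + 24.
Step 4: lead(18x⁴ − 17x² + 21x + 24) ÷ lead(D) = 18x⁴ ÷ −3x = −6x³. Subtract (−6x³)·D = 18x⁴ + 12x³. Remainder: −12x³ − 17x² + 21x + 24.
Step 5: lead(−12x³ − 17x² + 21x + 24) ÷ lead(D) = −12x³ ÷ −3x = 4x². Subtract (4x²)·D = −12x³ − 8x². Remainder: −9x² + 21x + 24.
Step 6: lead(−9x² + 21x + 24) ÷ lead(D) = −9x² ÷ −3x = 3x. Subtract (3x)·D = −9x² − 6x. Remainder: 27x + 24.
Step 7: lead(27x + 24) ÷ lead(D) = 27x ÷ −3x = −9. Subtract (−9)·D = 27x + 18. Remainder: 6.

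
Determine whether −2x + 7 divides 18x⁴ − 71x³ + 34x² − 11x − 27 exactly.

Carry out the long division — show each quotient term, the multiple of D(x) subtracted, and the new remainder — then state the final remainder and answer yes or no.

R(x) = 8, so D(x) is not a factor of P(x). no

Step 1: lead(18x⁴ − 71x³ + 34x² − 11x − 27) ÷ lead(D) = 18x⁴ ÷ −2x = −9x³. Subtract (−9x³)·D = 18x⁴ − 63x³. Remainder: −8x³ + 34x² − 11x − 27.
Step 2: lead(−8x³ + 34x² − 11x − 27) ÷ lead(D) = −8x³ ÷ −2x = 4x². Subtract (4x²)·D = −8x³ + 28x². Remainder: 6x² − 11x − 27.
Step 3: lead(6x² − 11x − 27) ÷ lead(D) = 6x² ÷ −2x = −3x. Subtract (−3x)·D = 6x² − 21x. Remainder: 10x − 27.
Step 4: lead(10x − 27) ÷ lead(D) = 10x ÷ −2x = −5. Subtract (−5)·D = 10x − 35. Remainder: 8.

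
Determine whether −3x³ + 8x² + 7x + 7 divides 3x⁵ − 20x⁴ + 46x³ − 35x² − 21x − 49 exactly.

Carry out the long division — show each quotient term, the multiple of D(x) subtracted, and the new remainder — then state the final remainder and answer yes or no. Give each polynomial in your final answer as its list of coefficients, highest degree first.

Step 1: lead(3x⁵ − 20x⁴ + 46x³ − 35x² − 21x − 49) ÷ lead(D) = 3x⁵ ÷ −3x³ = −x². Subtract (−x²)·D = 3x⁵ − 8x⁴ − 7x³ − 7x². Remainder: −12x⁴ + 53x³ − 28x² − 21x − 49.
Step 2: lead(−12x⁴ + 53x³ − 28x² − 21x − 49) ÷ lead(D) = −12x⁴ ÷ −3x³ = 4x. Subtract (4x)·D = −12x⁴ + 32x³ + 28x² + 28x. Remainder: 21x³ − 56x² − 49x − 49.
Step 3: lead(21x³ − 56x² − 49x − 49) ÷ lead(D) = 21x³ ÷ −3x³ = −7. Subtract (−7)·D = 21x³ − 56x² − 49x − 49. Remainder: 0.

R = [0], so D(x) is a factor of P(x). yes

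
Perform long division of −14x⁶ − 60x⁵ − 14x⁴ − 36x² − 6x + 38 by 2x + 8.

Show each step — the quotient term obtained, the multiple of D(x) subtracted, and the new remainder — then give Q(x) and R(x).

Step 1: lead(−14x⁶ − 60x⁵ − 14x⁴ − 36x² − 6x + 38) ÷ lead(D) = −14x⁶ ÷ 2x = −7x⁵. Subtract (−7x⁵)·D = −14x⁶ − 56x⁵. Remainder: −4x⁵ − 14x⁴ − 36x² − 6x + 38.
Step 2: lead(−4x⁵ − 14x⁴ − 36x² − 6x + 38) ÷ lead(D) = −4x⁵ ÷ 2x = −2x⁴. Subtract (−2x⁴)·D = −4x⁵ − 16x⁴. Remainder: 2x⁴ − 36x² − 6x + 38.
Step 3: lead(2x⁴ − 36x² − 6x + 38) ÷ lead(D) = 2x⁴ ÷ 2x = x³. Subtract (x³)·D = 2x⁴ + 8x³. Remainder: −8x³ − 36x² − 6x + 38.
Step 4: lead(−8x³ − 36x² − 6x + 38) ÷ lead(D) = −8x³ ÷ 2x = −4x². Subtract (−4x²)·D = −8x³ − 32x². Remainder: −4x² − 6x + 38.
Step 5: lead(−4x² − 6x + 38) ÷ lead(D) = −4x² ÷ 2x = −2x. Subtract (−2x)·D = −4x² − 16x. Remainder: 10x + 38.
Step 6: lead(10x + 38) ÷ lead(D) = 10x ÷ 2x = 5. Subtract (5)·D = 10x + 40. Remainder: −2.

Q(x) = −7x⁵ − 2x⁴ + x³ − 4x² − 2x + 5; R(x) = −2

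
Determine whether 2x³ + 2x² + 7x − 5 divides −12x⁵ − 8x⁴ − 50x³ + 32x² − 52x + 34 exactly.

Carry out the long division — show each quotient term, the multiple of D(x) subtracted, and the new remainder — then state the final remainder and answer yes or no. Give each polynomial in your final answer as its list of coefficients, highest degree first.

Step 1: lead(−12x⁵ − 8x⁴ − 50x³ + 32x² − 52x + 34) ÷ lead(D) = −12x⁵ ÷ 2x³ = −6x². Subtract (−6x²)·D = −12x⁵ − 12x⁴ − 42x³ + 30x². Remainder: 4x⁴ − 8x³ + 2x² − 52x + 34.
Step 2: lead(4x⁴ − 8x³ + 2x² − 52x + 34) ÷ lead(D) = 4x⁴ ÷ 2x³ = 2x. Subtract (2x)·D = 4x⁴ + 4x³ + 14x² − 10x. Remainder: −12x³ − 12x² − 42x + 34.
Step 3: lead(−12x³ − 12x² − 42x + 34) ÷ lead(D) = −12x³ ÷ 2x³ = −6. Subtract (−6)·D = −12x³ − 12x² − 42x + 30. Remainder: 4.

R = [4], so D(x) is not a factor of P(x). no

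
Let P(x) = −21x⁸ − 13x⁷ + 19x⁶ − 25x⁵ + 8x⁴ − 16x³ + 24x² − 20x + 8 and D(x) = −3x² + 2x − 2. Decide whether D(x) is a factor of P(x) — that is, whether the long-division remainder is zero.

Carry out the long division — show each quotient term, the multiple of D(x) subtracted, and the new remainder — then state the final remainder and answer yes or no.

R(x) = 0, so D(x) is a factor of P(x). yes

Step 1: lead(−21x⁸ − 13x⁷ + 19x⁶ − 25x⁵ + 8x⁴ − 16x³ + 24x² − 20x + 8) ÷ lead(D) = −21x⁸ ÷ −3x² = 7x⁶. Subtract (7x⁶)·D = −21x⁸ + 14x⁷ − 14x⁶. Remainder: −27x⁷ + 33x⁶ − 25x⁵ + 8x⁴ − 16x³ + 24x² − 20x + 8.
Step 2: lead(−27x⁷ + 33x⁶ − 25x⁵ + 8x⁴ − 16x³ + 24x² − 20x + 8) ÷ lead(D) = −27x⁷ ÷ −3x² = 9x⁵. Subtract (9x⁵)·D = −27x⁷ + 18x⁶ − 18x⁵. Remainder: 15x⁶ − 7x⁵ + 8x⁴ − 16x³ + 24x² − 20x + 8.
Step 3: lead(15x⁶ − 7x⁵ + 8x⁴ − 16x³ + 24x² − 20x + 8) ÷ lead(D) = 15x⁶ ÷ −3x² = −5x⁴. Subtract (−5x⁴)·D = 15x⁶ − 10x⁵ + 10x⁴. Remainder: 3x⁵ − 2x⁴ − 16x³ + 24x² − 20x + 8.
Step 4: lead(3x⁵ − 2x⁴ − 16x³ + 24x² − 20x + 8) ÷ lead(D) = 3x⁵ ÷ −3x² = −x³. Subtract (−x³)·D = 3x⁵ − 2x⁴ + 2x³. Remainder: −18x³ + 24x² − 20x + 8.
Step 5: lead(−18x³ + 24x² − 20x + 8) ÷ lead(D) = −18x³ ÷ −3x² = 6x. Subtract (6x)·D = −18x³ + 12x² − 12x. Remainder: 12x² − 8x + 8.
Step 6: lead(12x² − 8x + 8) ÷ lead(D) = 12x² ÷ −3x² = −4. Subtract (−4)·D = 12x² − 8x + 8. Remainder: 0.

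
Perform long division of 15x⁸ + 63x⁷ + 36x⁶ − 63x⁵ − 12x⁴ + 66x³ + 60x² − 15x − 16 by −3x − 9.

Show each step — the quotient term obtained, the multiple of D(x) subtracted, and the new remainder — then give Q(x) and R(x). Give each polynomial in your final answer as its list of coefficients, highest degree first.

Step 1: lead(15x⁸ + 63x⁷ + 36x⁶ − 63x⁵ − 12x⁴ + 66x³ + 60x² − 15x − 16) ÷ lead(D) = 15x⁸ ÷ −3x = −5x⁷. Subtract (−5x⁷)·D = 15x⁸ + 45x⁷. Remainder: 18x⁷ + 36x⁶ − 63x⁵ − 12x⁴ + 66x³ + 60x² − 15x − 16.
Step 2: lead(18x⁷ + 36x⁶ − 63x⁵ − 12x⁴ + 66x³ + 60x² − 15x − 16) ÷ lead(D) = 18x⁷ ÷ −3x = −6x⁶. Subtract (−6x⁶)·D = 18x⁷ + 54x⁶. Remainder: −18x⁶ − 63x⁵ − 12x⁴ + 66x³ + 60x² − 15x − 16.
Step 3: lead(−18x⁶ − 63x⁵ − 12x⁴ + 66x³ + 60x² − 15x − 16) ÷ lead(D) = −18x⁶ ÷ −3x = 6x⁵. Subtract (6x⁵)·D = −18x⁶ − 54x⁵. Remainder: −9x⁵ − 12x⁴ + 66x³ + 60x² − 15x − 16.
Step 4: lead(−9x⁵ − 12x⁴ + 66x³ + 60x² − 15x − 16) ÷ lead(D) = −9x⁵ ÷ −3x = 3x⁴. Subtract (3x⁴)·D = −9x⁵ − 27x⁴. Remainder: 15x⁴ + 66x³ + 60x² − 15x − 16.
Step 5: lead(15x⁴ + 66x³ + 60x² − 15x − 16) ÷ lead(D) = 15x⁴ ÷ −3x = −5x³. Subtract (−5x³)·D = 15x⁴ + 45x³. Remainder: 21x³ + 60x² − 15x − 16.
Step 6: lead(21x³ + 60x² − 15x − 16) ÷ lead(D) = 21x³ ÷ −3x = −7x². Subtract (−7x²)·D = 21x³ + 63x². Remainder: −3x² − 15x − 16.
Step 7: lead(−3x² − 15x − 16) ÷ lead(D) = −3x² ÷ −3x = x. Subtract (x)·D = −3x² − 9x. Remainder: −6x − 16.
Step 8: lead(−6x − 16) ÷ lead(D) = −6x ÷ −3x = 2. Subtract (2)·D = −6x − 18. Remainder: 2.

Q = [-5, -6, 6, 3, -5, -7, 1, 2]; R = [2]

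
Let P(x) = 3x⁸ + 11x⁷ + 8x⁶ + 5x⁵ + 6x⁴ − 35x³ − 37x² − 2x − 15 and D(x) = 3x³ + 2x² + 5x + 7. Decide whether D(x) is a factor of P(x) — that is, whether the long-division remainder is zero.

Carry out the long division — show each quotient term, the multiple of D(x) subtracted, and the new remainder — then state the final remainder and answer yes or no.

R(x) = 3x − 8, so D(x) is not a factor of P(x). no

Step 1: lead(3x⁸ + 11x⁷ + 8x⁶ + 5x⁵ + 6x⁴ − 35x³ − 37x² − 2x − 15) ÷ lead(D) = 3x⁸ ÷ 3x³ = x⁵. Subtract (x⁵)·D = 3x⁸ + 2x⁷ + 5x⁶ + 7x⁵. Remainder: 9x⁷ + 3x⁶ − 2x⁵ + 6x⁴ − 35x³ − 37x² − 2x − 15.
Step 2: lead(9x⁷ + 3x⁶ − 2x⁵ + 6x⁴ − 35x³ − 37x² − 2x − 15) ÷ lead(D) = 9x⁷ ÷ 3x³ = 3x⁴. Subtract (3x⁴)·D = 9x⁷ + 6x⁶ + 15x⁵ + 21x⁴. Remainder: −3x⁶ − 17x⁵ − 15x⁴ − 35x³ − 37x² − 2x − 15.
Step 3: lead(−3x⁶ − 17x⁵ − 15x⁴ − 35x³ − 37x² − 2x − 15) ÷ lead(D) = −3x⁶ ÷ 3x³ = −x³. Subtract (−x³)·D = −3x⁶ − 2x⁵ − 5x⁴ − 7x³. Remainder: −15x⁵ − 10x⁴ − 28x³ − 37x² − 2x − 15.
Step 4: lead(−15x⁵ − 10x⁴ − 28x³ − 37x² − 2x − 15) ÷ lead(D) = −15x⁵ ÷ 3x³ = −5x². Subtract (−5x²)·D = −15x⁵ − 10x⁴ − 25x³ − 35x². Remainder: −3x³ − 2x² − 2x − 15.
Step 5: lead(−3x³ − 2x² − 2x − 15) ÷ lead(D) = −3x³ ÷ 3x³ = −1. Subtract (−1)·D = −3x³ − 2x² − 5x − 7. Remainder: 3x − 8.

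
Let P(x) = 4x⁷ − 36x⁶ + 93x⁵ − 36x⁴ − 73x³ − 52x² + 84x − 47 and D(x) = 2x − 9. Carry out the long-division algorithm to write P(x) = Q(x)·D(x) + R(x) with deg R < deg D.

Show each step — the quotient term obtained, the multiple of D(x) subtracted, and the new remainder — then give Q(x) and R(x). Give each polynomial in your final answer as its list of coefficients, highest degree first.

Step 1: lead(4x⁷ − 36x⁶ + 93x⁵ − 36x⁴ − 73x³ − 52x² + 84x − 47) ÷ lead(D) = 4x⁷ ÷ 2x = 2x⁶. Subtract (2x⁶)·D = 4x⁷ − 18x⁶. Remainder: −18x⁶ + 93x⁵ − 36x⁴ − 73x³ − 52x² + 84x − 47.
Step 2: lead(−18x⁶ + 93x⁵ − 36x⁴ − 73x³ − 52x² + 84x − 47) ÷ lead(D) = −18x⁶ ÷ 2x = −9x⁵. Subtract (−9x⁵)·D = −18x⁶ + 81x⁵. Remainder: 12x⁵ − 36x⁴ − 73x³ − 52x² + 84x − 47.
Step 3: lead(12x⁵ − 36x⁴ − 73x³ − 52x² + 84x − 47) ÷ lead(D) = 12x⁵ ÷ 2x = 6x⁴. Subtract (6x⁴)·D = 12x⁵ − 54x⁴. Remainder: 18x⁴ − 73x³ − 52x² + 84x − 47.
Step 4: lead(18x⁴ − 73x³ − 52x² + 84x − 47) ÷ lead(D) = 18x⁴ ÷ 2x = 9x³. Subtract (9x³)·D = 18x⁴ − 81x³. Remainder: 8x³ − 52x² + 84x − 47.
Step 5: lead(8x³ − 52x² + 84x − 47) ÷ lead(D) = 8x³ ÷ 2x = 4x². Subtract (4x²)·D = 8x³ − 36x². Remainder: −16x² + 84x − 47.
Step 6: lead(−16x² + 84x − 47) ÷ lead(D) = −16x² ÷ 2x = −8x. Subtract (−8x)·D = −16x² + 72x. Remainder: 12x − 47.
Step 7: lead(12x − 47) ÷ lead(D) = 12x ÷ 2x = 6. Subtract (6)·D = 12x − 54. Remainder: 7.

Q = [2, -9, 6, 9, 4, -8, 6]; R = [7]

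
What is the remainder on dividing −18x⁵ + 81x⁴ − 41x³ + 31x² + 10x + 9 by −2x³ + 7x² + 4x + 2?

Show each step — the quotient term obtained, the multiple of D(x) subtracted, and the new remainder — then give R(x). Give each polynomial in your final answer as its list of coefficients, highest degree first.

Step 1: lead(−18x⁵ + 81x⁴ − 41x³ + 31x² + 10x + 9) ÷ lead(D) = −18x⁵ ÷ −2x³ = 9x². Subtract (9x²)·D = −18x⁵ + 63x⁴ + 36x³ + 18x². Remainder: 18x⁴ − 77x³ + 13x² + 10x + 9.
Step 2: lead(18x⁴ − 77x³ + 13x² + 10x + 9) ÷ lead(D) = 18x⁴ ÷ −2x³ = −9x. Subtract (−9x)·D = 18x⁴ − 63x³ − 36x² − 18x. Remainder: −14x³ + 49x² + 28x + 9.
Step 3: lead(−14x³ + 49x² + 28x + 9) ÷ lead(D) = −14x³ ÷ −2x³ = 7. Subtract (7)·D = −14x³ + 49x² + 28x + 14. Remainder: −5.

R = [-5]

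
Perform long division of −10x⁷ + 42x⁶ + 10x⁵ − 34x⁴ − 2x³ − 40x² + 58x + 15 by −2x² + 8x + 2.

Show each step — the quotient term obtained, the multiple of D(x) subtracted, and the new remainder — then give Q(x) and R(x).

Q(x) = 5x⁵ − x⁴ − 4x³ − 3x + 8; R(x) = −1

Step 1: lead(−10x⁷ + 42x⁶ + 10x⁵ − 34x⁴ − 2x³ − 40x² + 58x + 15) ÷ lead(D) = −10x⁷ ÷ −2x² = 5x⁵. Subtract (5x⁵)·D = −10x⁷ + 40x⁶ + 10x⁵. Remainder: 2x⁶ − 34x⁴ − 2x³ − 40x² + 58x + 15.
Step 2: lead(2x⁶ − 34x⁴ − 2x³ − 40x² + 58x + 15) ÷ lead(D) = 2x⁶ ÷ −2x² = −x⁴. Subtract (−x⁴)·D = 2x⁶ − 8x⁵ − 2x⁴. Remainder: 8x⁵ − 32x⁴ − 2x³ − 40x² + 58x + 15.
Step 3: lead(8x⁵ − 32x⁴ − 2x³ − 40x² + 58x + 15) ÷ lead(D) = 8x⁵ ÷ −2x² = −4x³. Subtract (−4x³)·D = 8x⁵ − 32x⁴ − 8x³. Remainder: 6x³ − 40x² + 58x + 15.
Step 4: lead(6x³ − 40x² + 58x + 15) ÷ lead(D) = 6x³ ÷ −2x² = −3x. Subtract (−3x)·D = 6x³ − 24x² − 6x. Remainder: −16x² + 64x + 15.
Step 5: lead(−16x² + 64x + 15) ÷ lead(D) = −16x² ÷ −2x² = 8. Subtract (8)·D = −16x² + 64x + 16. Remainder: −1.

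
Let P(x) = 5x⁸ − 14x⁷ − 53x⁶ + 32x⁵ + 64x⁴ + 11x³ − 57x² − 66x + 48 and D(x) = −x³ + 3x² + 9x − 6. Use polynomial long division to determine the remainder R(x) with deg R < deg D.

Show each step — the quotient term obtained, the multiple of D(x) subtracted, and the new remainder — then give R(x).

Step 1: lead(5x⁸ − 14x⁷ − 53x⁶ + 32x⁵ + 64x⁴ + 11x³ − 57x² − 66x + 48) ÷ lead(D) = 5x⁸ ÷ −x³ = −5x⁵. Subtract (−5x⁵)·D = 5x⁸ − 15x⁷ − 45x⁶ + 30x⁵. Remainder: x⁷ − 8x⁶ + 2x⁵ + 64x⁴ + 11x³ − 57x² − 66x + 48.
Step 2: lead(x⁷ − 8x⁶ + 2x⁵ + 64x⁴ + 11x³ − 57x² − 66x + 48) ÷ lead(D) = x⁷ ÷ −x³ = −x⁴. Subtract (−x⁴)·D = x⁷ − 3x⁶ − 9x⁵ + 6x⁴. Remainder: −5x⁶ + 11x⁵ + 58x⁴ + 11x³ − 57x² − 66x + 48.
Step 3: lead(−5x⁶ + 11x⁵ + 58x⁴ + 11x³ − 57x² − 66x + 48) ÷ lead(D) = −5x⁶ ÷ −x³ = 5x³. Subtract (5x³)·D = −5x⁶ + 15x⁵ + 45x⁴ − 30x³. Remainder: −4x⁵ + 13x⁴ + 41x³ − 57x² − 66x + 48.
Step 4: lead(−4x⁵ + 13x⁴ + 41x³ − 57x² − 66x + 48) ÷ lead(D) = −4x⁵ ÷ −x³ = 4x². Subtract (4x²)·D = −4x⁵ + 12x⁴ + 36x³ − 24x². Remainder: x⁴ + 5x³ − 33x² − 66x + 48.
Step 5: lead(x⁴ + 5x³ − 33x² − 66x + 48) ÷ lead(D) = x⁴ ÷ −x³ = −x. Subtract (−x)·D = x⁴ − 3x³ − 9x² + 6x. Remainder: 8x³ − 24x² − 72x + 48.
Step 6: lead(8x³ − 24x² − 72x + 48) ÷ lead(D) = 8x³ ÷ −x³ = −8. Subtract (−8)·D = 8x³ − 24x² − 72x + 48. Remainder: 0.

R(x) = 0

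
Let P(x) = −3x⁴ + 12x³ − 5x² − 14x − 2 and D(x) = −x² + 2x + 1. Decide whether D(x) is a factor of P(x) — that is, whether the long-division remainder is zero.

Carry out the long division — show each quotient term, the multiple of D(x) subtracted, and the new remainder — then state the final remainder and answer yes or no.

R(x) = 2, so D(x) is not a factor of P(x). no

Step 1: lead(−3x⁴ + 12x³ − 5x² − 14x − 2) ÷ lead(D) = −3x⁴ ÷ −x² = 3x². Subtract (3x²)·D = −3x⁴ + 6x³ + 3x². Remainder: 6x³ − 8x² − 14x − 2.
Step 2: lead(6x³ − 8x² − 14x − 2) ÷ lead(D) = 6x³ ÷ −x² = −6x. Subtract (−6x)·D = 6x³ − 12x² − 6x. Remainder: 4x² − 8x − 2.
Step 3: lead(4x² − 8x − 2) ÷ lead(D) = 4x² ÷ −x² = −4. Subtract (−4)·D = 4x² − 8x − 4. Remainder: 2.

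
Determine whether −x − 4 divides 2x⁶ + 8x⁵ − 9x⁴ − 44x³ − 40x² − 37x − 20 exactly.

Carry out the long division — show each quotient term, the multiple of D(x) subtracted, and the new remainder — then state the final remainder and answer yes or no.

R(x) = 0, so D(x) is a factor of P(x). yes

Step 1: lead(2x⁶ + 8x⁵ − 9x⁴ − 44x³ − 40x² − 37x − 20) ÷ lead(D) = 2x⁶ ÷ −x = −2x⁵. Subtract (−2x⁵)·D = 2x⁶ + 8x⁵. Remainder: −9x⁴ − 44x³ − 40x² − 37x − 20.
Step 2: lead(−9x⁴ − 44x³ − 40x² − 37x − 20) ÷ lead(D) = −9x⁴ ÷ −x = 9x³. Subtract (9x³)·D = −9x⁴ − 36x³. Remainder: −8x³ − 40x² − 37x − 20.
Step 3: lead(−8x³ − 40x² − 37x − 20) ÷ lead(D) = −8x³ ÷ −x = 8x². Subtract (8x²)·D = −8x³ − 32x². Remainder: −8x² − 37x − 20.
Step 4: lead(−8x² − 37x − 20) ÷ lead(D) = −8x² ÷ −x = 8x. Subtract (8x)·D = −8x² − 32x. Remainder: −5x − 20.
Step 5: lead(−5x − 20) ÷ lead(D) = −5x ÷ −x = 5. Subtract (5)·D = −5x − 20. Remainder: 0.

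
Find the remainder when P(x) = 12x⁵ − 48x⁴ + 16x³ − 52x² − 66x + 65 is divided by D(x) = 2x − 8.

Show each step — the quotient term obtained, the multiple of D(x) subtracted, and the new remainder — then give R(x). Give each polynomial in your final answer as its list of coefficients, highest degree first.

R = [-7]

Step 1: lead(12x⁵ − 48x⁴ + 16x³ − 52x² − 66x + 65) ÷ lead(D) = 12x⁵ ÷ 2x = 6x⁴. Subtract (6x⁴)·D = 12x⁵ − 48x⁴. Remainder: 16x³ − 52x² − 66x + 65.
Step 2: lead(16x³ − 52x² − 66x + 65) ÷ lead(D) = 16x³ ÷ 2x = 8x². Subtract (8x²)·D = 16x³ − 64x². Remainder: 12x² − 66x + 65.
Step 3: lead(12x² − 66x + 65) ÷ lead(D) = 12x² ÷ 2x = 6x. Subtract (6x)·D = 12x² − 48x. Remainder: −18x + 65.
Step 4: lead(−18x + 65) ÷ lead(D) = −18x ÷ 2x = −9. Subtract (−9)·D = −18x + 72. Remainder: −7.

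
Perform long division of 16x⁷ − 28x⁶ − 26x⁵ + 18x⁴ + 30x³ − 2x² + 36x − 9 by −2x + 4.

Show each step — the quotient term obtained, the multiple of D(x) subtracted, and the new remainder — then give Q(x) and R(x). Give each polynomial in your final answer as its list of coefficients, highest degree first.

Q = [-8, -2, 9, 9, 3, 7, -4]; R = [7]

Step 1: lead(16x⁷ − 28x⁶ − 26x⁵ + 18x⁴ + 30x³ − 2x² + 36x − 9) ÷ lead(D) = 16x⁷ ÷ −2x = −8x⁶. Subtract (−8x⁶)·D = 16x⁷ − 32x⁶. Remainder: 4x⁶ − 26x⁵ + 18x⁴ + 30x³ − 2x² + 36x − 9.
Step 2: lead(4x⁶ − 26x⁵ + 18x⁴ + 30x³ − 2x² + 36x − 9) ÷ lead(D) = 4x⁶ ÷ −2x = −2x⁵. Subtract (−2x⁵)·D = 4x⁶ − 8x⁵. Remainder: −18x⁵ + 18x⁴ + 30x³ − 2x² + 36x − 9.
Step 3: lead(−18x⁵ + 18x⁴ + 30x³ − 2x² + 36x − 9) ÷ lead(D) = −18x⁵ ÷ −2x = 9x⁴. Subtract (9x⁴)·D = −18x⁵ + 36x⁴. Remainder: −18x⁴ + 30x³ − 2x² + 36x − 9.
Step 4: lead(−18x⁴ + 30x³ − 2x² + 36x − 9) ÷ lead(D) = −18x⁴ ÷ −2x = 9x³. Subtract (9x³)·D = −18x⁴ + 36x³. Remainder: −6x³ − 2x² + 36x − 9.
Step 5: lead(−6x³ − 2x² + 36x − 9) ÷ lead(D) = −6x³ ÷ −2x = 3x². Subtract (3x²)·D = −6x³ + 12x². Remainder: −14x² + 36x − 9.
Step 6: lead(−14x² + 36x − 9) ÷ lead(D) = −14x² ÷ −2x = 7x. Subtract (7x)·D = −14x² + 28x. Remainder: 8x − 9.
Step 7: lead(8x − 9) ÷ lead(D) = 8x ÷ −2x = −4. Subtract (−4)·D = 8x − 16. Remainder: 7.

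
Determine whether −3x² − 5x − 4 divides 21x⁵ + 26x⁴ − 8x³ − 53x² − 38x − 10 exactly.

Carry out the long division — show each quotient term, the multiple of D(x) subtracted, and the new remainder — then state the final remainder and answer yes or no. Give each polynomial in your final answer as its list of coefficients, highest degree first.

Step 1: lead(21x⁵ + 26x⁴ − 8x³ − 53x² − 38x − 10) ÷ lead(D) = 21x⁵ ÷ −3x² = −7x³. Subtract (−7x³)·D = 21x⁵ + 35x⁴ + 28x³. Remainder: −9x⁴ − 36x³ − 53x² − 38x − 10.
Step 2: lead(−9x⁴ − 36x³ − 53x² − 38x − 10) ÷ lead(D) = −9x⁴ ÷ −3x² = 3x². Subtract (3x²)·D = −9x⁴ − 15x³ − 12x². Remainder: −21x³ − 41x² − 38x − 10.
Step 3: lead(−21x³ − 41x² − 38x − 10) ÷ lead(D) = −21x³ ÷ −3x² = 7x. Subtract (7x)·D = −21x³ − 35x² − 28x. Remainder: −6x² − 10x − 10.
Step 4: lead(−6x² − 10x − 10) ÷ lead(D) = −6x² ÷ −3x² = 2. Subtract (2)·D = −6x² − 10x − 8. Remainder: −2.

R = [-2], so D(x) is not a factor of P(x). no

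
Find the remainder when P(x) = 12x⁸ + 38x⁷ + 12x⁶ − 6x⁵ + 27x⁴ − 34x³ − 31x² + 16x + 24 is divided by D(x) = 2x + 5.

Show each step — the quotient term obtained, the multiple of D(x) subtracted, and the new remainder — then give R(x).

Step 1: lead(12x⁸ + 38x⁷ + 12x⁶ − 6x⁵ + 27x⁴ − 34x³ − 31x² + 16x + 24) ÷ lead(D) = 12x⁸ ÷ 2x = 6x⁷. Subtract (6x⁷)·D = 12x⁸ + 30x⁷. Remainder: 8x⁷ + 12x⁶ − 6x⁵ + 27x⁴ − 34x³ − 31x² + 16x + 24.
Step 2: lead(8x⁷ + 12x⁶ − 6x⁵ + 27x⁴ − 34x³ − 31x² + 16x + 24) ÷ lead(D) = 8x⁷ ÷ 2x = 4x⁶. Subtract (4x⁶)·D = 8x⁷ + 20x⁶. Remainder: −8x⁶ − 6x⁵ + 27x⁴ − 34x³ − 31x² + 16x + 24.
Step 3: lead(−8x⁶ − 6x⁵ + 27x⁴ − 34x³ − 31x² + 16x + 24) ÷ lead(D) = −8x⁶ ÷ 2x = −4x⁵. Subtract (−4x⁵)·D = −8x⁶ − 20x⁵. Remainder: 14x⁵ + 27x⁴ − 34x³ − 31x² + 16x + 24.
Step 4: lead(14x⁵ + 27x⁴ − 34x³ − 31x² + 16x + 24) ÷ lead(D) = 14x⁵ ÷ 2x = 7x⁴. Subtract (7x⁴)·D = 14x⁵ + 35x⁴. Remainder: −8x⁴ − 34x³ − 31x² + 16x + 24.
Step 5: lead(−8x⁴ − 34x³ − 31x² + 16x + 24) ÷ lead(D) = −8x⁴ ÷ 2x = −4x³. Subtract (−4x³)·D = −8x⁴ − 20x³. Remainder: −14x³ − 31x² + 16x + 24.
Step 6: lead(−14x³ − 31x² + 16x + 24) ÷ lead(D) = −14x³ ÷ 2x = −7x². Subtract (−7x²)·D = −14x³ − 35x². Remainder: 4x² + 16x + 24.
Step 7: lead(4x² + 16x + 24) ÷ lead(D) = 4x² ÷ 2x = 2x. Subtract (2x)·D = 4x² + 10x. Remainder: 6x + 24.
Step 8: lead(6x + 24) ÷ lead(D) = 6x ÷ 2x = 3. Subtract (3)·D = 6x + 15. Remainder: 9.

R(x) = 9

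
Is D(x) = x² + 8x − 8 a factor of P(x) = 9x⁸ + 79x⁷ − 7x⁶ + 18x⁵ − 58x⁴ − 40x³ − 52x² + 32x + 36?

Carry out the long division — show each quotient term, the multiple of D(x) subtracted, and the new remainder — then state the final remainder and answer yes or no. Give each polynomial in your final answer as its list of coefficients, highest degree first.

Step 1: lead(9x⁸ + 79x⁷ − 7x⁶ + 18x⁵ − 58x⁴ − 40x³ − 52x² + 32x + 36) ÷ lead(D) = 9x⁸ ÷ x² = 9x⁶. Subtract (9x⁶)·D = 9x⁸ + 72x⁷ − 72x⁶. Remainder: 7x⁷ + 65x⁶ + 18x⁵ − 58x⁴ − 40x³ − 52x² + 32x + 36.
Step 2: lead(7x⁷ + 65x⁶ + 18x⁵ − 58x⁴ − 40x³ − 52x² + 32x + 36) ÷ lead(D) = 7x⁷ ÷ x² = 7x⁵. Subtract (7x⁵)·D = 7x⁷ + 56x⁶ − 56x⁵. Remainder: 9x⁶ + 74x⁵ − 58x⁴ − 40x³ − 52x² + 32x + 36.
Step 3: lead(9x⁶ + 74x⁵ − 58x⁴ − 40x³ − 52x² + 32x + 36) ÷ lead(D) = 9x⁶ ÷ x² = 9x⁴. Subtract (9x⁴)·D = 9x⁶ + 72x⁵ − 72x⁴. Remainder: 2x⁵ + 14x⁴ − 40x³ − 52x² + 32x + 36.
Step 4: lead(2x⁵ + 14x⁴ − 40x³ − 52x² + 32x + 36) ÷ lead(D) = 2x⁵ ÷ x² = 2x³. Subtract (2x³)·D = 2x⁵ + 16x⁴ − 16x³. Remainder: −2x⁴ − 24x³ − 52x² + 32x + 36.
Step 5: lead(−2x⁴ − 24x³ − 52x² + 32x + 36) ÷ lead(D) = −2x⁴ ÷ x² = −2x². Subtract (−2x²)·D = −2x⁴ − 16x³ + 16x². Remainder: −8x³ − 68x² + 32x + 36.
Step 6: lead(−8x³ − 68x² + 32x + 36) ÷ lead(D) = −8x³ ÷ x² = −8x. Subtract (−8x)·D = −8x³ − 64x² + 64x. Remainder: −4x² − 32x + 36.
Step 7: lead(−4x² − 32x + 36) ÷ lead(D) = −4x² ÷ x² = −4. Subtract (−4)·D = −4x² − 32x + 32. Remainder: 4.

R = [4], so D(x) is not a factor of P(x). no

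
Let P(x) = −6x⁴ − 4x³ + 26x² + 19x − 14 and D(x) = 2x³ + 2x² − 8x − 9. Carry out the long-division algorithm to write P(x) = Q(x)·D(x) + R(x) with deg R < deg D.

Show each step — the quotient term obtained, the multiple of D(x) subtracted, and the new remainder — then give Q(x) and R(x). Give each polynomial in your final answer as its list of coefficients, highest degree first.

Q = [-3, 1]; R = [-5]

Step 1: lead(−6x⁴ − 4x³ + 26x² + 19x − 14) ÷ lead(D) = −6x⁴ ÷ 2x³ = −3x. Subtract (−3x)·D = −6x⁴ − 6x³ + 24x² + 27x. Remainder: 2x³ + 2x² − 8x − 14.
Step 2: lead(2x³ + 2x² − 8x − 14) ÷ lead(D) = 2x³ ÷ 2x³ = 1. Subtract (1)·D = 2x³ + 2x² − 8x − 9. Remainder: −5.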